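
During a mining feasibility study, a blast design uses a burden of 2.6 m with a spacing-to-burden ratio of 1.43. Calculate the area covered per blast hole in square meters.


First, find the spacing:
Spacing = burden * ratio = 2.6 * 1.43
= 3.718 m
Then, calculate the area:
Area = burden * spacing = 2.6 * 3.718
= 9.6668 m^2

9.6668 m^2


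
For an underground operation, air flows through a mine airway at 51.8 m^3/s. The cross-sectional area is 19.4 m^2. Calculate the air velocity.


2.6701 m/s

Velocity = flow rate / cross-sectional area
= 51.8 / 19.4
= 2.6701 m/s


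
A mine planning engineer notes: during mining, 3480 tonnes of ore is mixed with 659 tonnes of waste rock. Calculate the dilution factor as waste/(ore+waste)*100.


15.9217%

Total material = ore + waste
= 3480 + 659 = 4139 tonnes
Dilution = waste / total * 100
= 659 / 4139 * 100
= 0.1592172022 * 100
= 15.9217%


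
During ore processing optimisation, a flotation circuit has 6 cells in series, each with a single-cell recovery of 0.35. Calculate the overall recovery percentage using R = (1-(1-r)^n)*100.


92.4581%

Complement of single-cell recovery:
1 - r = 1 - 0.35 = 0.65
Raise to power n:
(1 - r)^6 = 0.65^6 = 0.07541889063
Overall recovery:
R = (1 - 0.07541889063) * 100
= 92.4581%


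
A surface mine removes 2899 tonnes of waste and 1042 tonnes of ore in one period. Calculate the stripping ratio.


2.7821

Stripping ratio = waste tonnage / ore tonnage
= 2899 / 1042
= 2.7821


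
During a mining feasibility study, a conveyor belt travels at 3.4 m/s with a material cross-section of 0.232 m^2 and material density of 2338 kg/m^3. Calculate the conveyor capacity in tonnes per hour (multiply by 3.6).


Volumetric flow = speed * area
= 3.4 * 0.232 = 0.7888 m^3/s
Mass flow = volumetric * density
= 0.7888 * 2338 = 1844.2144 kg/s
Convert to t/h: multiply by 3.6
Capacity = 1844.2144 * 3.6
= 6639.1718 t/h

6639.1718 t/h


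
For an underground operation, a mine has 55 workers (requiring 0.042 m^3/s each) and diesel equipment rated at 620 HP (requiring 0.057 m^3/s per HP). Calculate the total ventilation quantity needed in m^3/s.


Airflow for workers:
Q_people = 55 * 0.042 = 2.31 m^3/s
Airflow for diesel equipment:
Q_diesel = 620 * 0.057 = 35.34 m^3/s
Total ventilation:
Q_total = 2.31 + 35.34
= 37.65 m^3/s

37.65 m^3/s


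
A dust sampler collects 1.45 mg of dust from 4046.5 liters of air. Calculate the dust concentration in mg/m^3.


Convert liters to m^3: 1 m^3 = 1000 L
Concentration = mass / volume * 1000
= 1.45 / 4046.5 * 1000
= 0.000358334363 * 1000
= 0.3583 mg/m^3

0.3583 mg/m^3


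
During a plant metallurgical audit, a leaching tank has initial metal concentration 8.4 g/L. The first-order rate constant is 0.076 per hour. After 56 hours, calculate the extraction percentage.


Compute the exponent:
-k * t = -0.076 * 56 = -4.256
Remaining concentration:
C = 8.4 * exp(-4.256)
= 8.4 * 0.01417890475
= 0.1191027999 g/L
Extracted = 8.4 - 0.1191027999 = 8.2808972 g/L
Extraction % = 8.2808972 / 8.4 * 100
= 98.5821%

98.5821%


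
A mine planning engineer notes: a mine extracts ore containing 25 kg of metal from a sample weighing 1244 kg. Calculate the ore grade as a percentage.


2.0096%

Ore grade = (metal mass / ore mass) * 100
= (25 / 1244) * 100
= 0.02009646302 * 100
= 2.0096%


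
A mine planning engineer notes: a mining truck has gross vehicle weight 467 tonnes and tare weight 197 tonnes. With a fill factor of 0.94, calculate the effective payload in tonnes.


Maximum payload = gross - tare
= 467 - 197 = 270 tonnes
Effective payload = max payload * fill factor
= 270 * 0.94
= 253.8 tonnes

253.8 tonnes


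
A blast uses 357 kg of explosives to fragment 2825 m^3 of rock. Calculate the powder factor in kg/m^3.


Powder factor = explosive mass / rock volume
= 357 / 2825
= 0.1264 kg/m^3

0.1264 kg/m^3


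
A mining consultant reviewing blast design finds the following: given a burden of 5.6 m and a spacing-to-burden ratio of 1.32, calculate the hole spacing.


Spacing = burden * ratio
= 5.6 * 1.32
= 7.392 m

7.392 m


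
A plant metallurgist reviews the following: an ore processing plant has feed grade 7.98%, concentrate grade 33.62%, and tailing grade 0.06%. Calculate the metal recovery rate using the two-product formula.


Using the two-product formula:
R = 100 * c * (f - t) / (f * (c - t))
Numerator = 100 * 33.62 * (7.98 - 0.06)
= 100 * 33.62 * 7.92
= 26627.04
Denominator = 7.98 * (33.62 - 0.06)
= 7.98 * 33.56
= 267.8088
R = 26627.04 / 267.8088
= 99.4256%

99.4256%


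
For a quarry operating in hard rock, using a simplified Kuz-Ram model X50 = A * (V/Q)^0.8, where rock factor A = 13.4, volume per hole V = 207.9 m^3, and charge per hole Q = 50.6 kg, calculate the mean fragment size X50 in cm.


Compute V/Q:
V/Q = 207.9 / 50.6 = 4.108695652
Raise to the power 0.8:
(V/Q)^0.8 = 4.108695652^0.8 = 3.097156693
Multiply by A:
X50 = 13.4 * 3.097156693
= 41.5019 cm

41.5019 cm


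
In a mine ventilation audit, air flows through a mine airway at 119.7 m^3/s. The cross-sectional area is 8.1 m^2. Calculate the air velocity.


14.7778 m/s

Velocity = flow rate / cross-sectional area
= 119.7 / 8.1
= 14.7778 m/s


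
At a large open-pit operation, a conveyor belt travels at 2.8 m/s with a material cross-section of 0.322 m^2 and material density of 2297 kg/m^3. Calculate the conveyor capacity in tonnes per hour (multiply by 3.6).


7455.5107 t/h

Volumetric flow = speed * area
= 2.8 * 0.322 = 0.9016 m^3/s
Mass flow = volumetric * density
= 0.9016 * 2297 = 2070.9752 kg/s
Convert to t/h: multiply by 3.6
Capacity = 2070.9752 * 3.6
= 7455.5107 t/h


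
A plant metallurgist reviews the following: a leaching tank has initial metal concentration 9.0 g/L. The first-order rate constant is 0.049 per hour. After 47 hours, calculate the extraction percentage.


90.0041%

Compute the exponent:
-k * t = -0.049 * 47 = -2.303
Remaining concentration:
C = 9.0 * exp(-2.303)
= 9.0 * 0.09995851791
= 0.8996266612 g/L
Extracted = 9.0 - 0.8996266612 = 8.100373339 g/L
Extraction % = 8.100373339 / 9.0 * 100
= 90.0041%


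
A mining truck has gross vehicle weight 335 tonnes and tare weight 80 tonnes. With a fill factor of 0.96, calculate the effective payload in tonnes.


Maximum payload = gross - tare
= 335 - 80 = 255 tonnes
Effective payload = max payload * fill factor
= 255 * 0.96
= 244.8 tonnes

244.8 tonnes


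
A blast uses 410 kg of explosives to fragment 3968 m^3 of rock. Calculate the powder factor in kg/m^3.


0.1033 kg/m^3

Powder factor = explosive mass / rock volume
= 410 / 3968
= 0.1033 kg/m^3


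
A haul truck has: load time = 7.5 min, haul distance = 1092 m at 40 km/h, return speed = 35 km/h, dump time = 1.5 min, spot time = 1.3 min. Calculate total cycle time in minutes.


Convert haul speed to m/min: 40 * 1000/60 = 666.6666667 m/min
Haul time = 1092 / 666.6666667 = 1.638 min
Convert return speed to m/min: 35 * 1000/60 = 583.3333333 m/min
Return time = 1092 / 583.3333333 = 1.872 min
Total cycle time:
= 7.5 + 1.638 + 1.5 + 1.872 + 1.3
= 13.81 min

13.81 min


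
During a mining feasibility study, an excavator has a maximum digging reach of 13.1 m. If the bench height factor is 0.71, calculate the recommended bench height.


Bench height = reach * factor
= 13.1 * 0.71
= 9.301 m

9.301 m


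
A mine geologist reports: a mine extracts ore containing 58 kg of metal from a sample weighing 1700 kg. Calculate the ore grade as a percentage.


3.4118%

Ore grade = (metal mass / ore mass) * 100
= (58 / 1700) * 100
= 0.03411764706 * 100
= 3.4118%


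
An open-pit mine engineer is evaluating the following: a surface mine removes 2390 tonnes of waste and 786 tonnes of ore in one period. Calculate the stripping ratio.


Stripping ratio = waste tonnage / ore tonnage
= 2390 / 786
= 3.0407

3.0407


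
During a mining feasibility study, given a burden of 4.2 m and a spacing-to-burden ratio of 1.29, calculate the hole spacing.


5.418 m

Spacing = burden * ratio
= 4.2 * 1.29
= 5.418 m


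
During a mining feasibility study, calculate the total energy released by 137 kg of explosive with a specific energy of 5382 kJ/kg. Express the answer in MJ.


737.334 MJ

Energy = mass * specific_energy / 1000
= 137 * 5382 / 1000
= 737334 / 1000
= 737.334 MJ


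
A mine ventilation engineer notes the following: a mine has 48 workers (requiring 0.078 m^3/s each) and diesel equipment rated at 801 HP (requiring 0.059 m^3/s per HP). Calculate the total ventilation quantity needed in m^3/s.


Airflow for workers:
Q_people = 48 * 0.078 = 3.744 m^3/s
Airflow for diesel equipment:
Q_diesel = 801 * 0.059 = 47.259 m^3/s
Total ventilation:
Q_total = 3.744 + 47.259
= 51.003 m^3/s

51.003 m^3/s


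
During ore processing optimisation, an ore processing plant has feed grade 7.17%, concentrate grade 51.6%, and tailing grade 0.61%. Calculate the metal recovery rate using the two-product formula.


92.5869%

Using the two-product formula:
R = 100 * c * (f - t) / (f * (c - t))
Numerator = 100 * 51.6 * (7.17 - 0.61)
= 100 * 51.6 * 6.56
= 33849.6
Denominator = 7.17 * (51.6 - 0.61)
= 7.17 * 50.99
= 365.5983
R = 33849.6 / 365.5983
= 92.5869%


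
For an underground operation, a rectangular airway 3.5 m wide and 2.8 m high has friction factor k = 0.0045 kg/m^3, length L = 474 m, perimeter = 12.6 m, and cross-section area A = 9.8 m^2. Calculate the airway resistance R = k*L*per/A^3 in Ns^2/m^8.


Compute the numerator:
k * L * per = 0.0045 * 474 * 12.6
= 26.8758
Compute the denominator:
A^3 = 9.8^3 = 941.192
Resistance:
R = 26.8758 / 941.192
= 0.0286 Ns^2/m^8

0.0286 Ns^2/m^8


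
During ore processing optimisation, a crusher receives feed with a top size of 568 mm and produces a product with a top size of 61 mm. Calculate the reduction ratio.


Reduction ratio = feed size / product size
= 568 / 61
= 9.3115

9.3115


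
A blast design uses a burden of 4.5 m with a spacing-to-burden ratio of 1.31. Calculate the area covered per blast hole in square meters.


26.5275 m^2

First, find the spacing:
Spacing = burden * ratio = 4.5 * 1.31
= 5.895 m
Then, calculate the area:
Area = burden * spacing = 4.5 * 5.895
= 26.5275 m^2


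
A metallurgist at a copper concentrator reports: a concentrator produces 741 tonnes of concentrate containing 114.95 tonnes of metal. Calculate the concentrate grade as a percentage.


Grade = (metal in concentrate / concentrate mass) * 100
= (114.95 / 741) * 100
= 0.1551282051 * 100
= 15.5128%

15.5128%


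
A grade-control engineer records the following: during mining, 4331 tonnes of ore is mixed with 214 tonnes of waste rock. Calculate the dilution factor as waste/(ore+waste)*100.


Total material = ore + waste
= 4331 + 214 = 4545 tonnes
Dilution = waste / total * 100
= 214 / 4545 * 100
= 0.04708470847 * 100
= 4.7085%

4.7085%


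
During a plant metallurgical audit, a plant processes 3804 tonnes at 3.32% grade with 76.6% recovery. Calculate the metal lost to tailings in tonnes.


Total metal in feed:
= 3804 * 3.32 / 100 = 126.2928 tonnes
Metal recovered:
= 126.2928 * 76.6 / 100 = 96.7402848 tonnes
Metal lost to tailings:
= 126.2928 - 96.7402848
= 29.5525 tonnes

29.5525 tonnes


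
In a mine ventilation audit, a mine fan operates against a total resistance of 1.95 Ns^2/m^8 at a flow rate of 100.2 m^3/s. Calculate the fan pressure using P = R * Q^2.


19578.078 Pa

Compute Q^2:
Q^2 = 100.2^2 = 10040.04
Compute pressure:
P = R * Q^2 = 1.95 * 10040.04
= 19578.078 Pa


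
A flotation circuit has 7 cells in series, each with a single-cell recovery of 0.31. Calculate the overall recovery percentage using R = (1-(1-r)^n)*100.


Complement of single-cell recovery:
1 - r = 1 - 0.31 = 0.69
Raise to power n:
(1 - r)^7 = 0.69^7 = 0.07446353253
Overall recovery:
R = (1 - 0.07446353253) * 100
= 92.5536%

92.5536%


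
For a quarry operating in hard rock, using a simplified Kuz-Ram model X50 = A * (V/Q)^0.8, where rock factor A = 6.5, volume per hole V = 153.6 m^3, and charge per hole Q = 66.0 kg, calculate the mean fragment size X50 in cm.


Compute V/Q:
V/Q = 153.6 / 66.0 = 2.327272727
Raise to the power 0.8:
(V/Q)^0.8 = 2.327272727^0.8 = 1.965521615
Multiply by A:
X50 = 6.5 * 1.965521615
= 12.7759 cm

12.7759 cm


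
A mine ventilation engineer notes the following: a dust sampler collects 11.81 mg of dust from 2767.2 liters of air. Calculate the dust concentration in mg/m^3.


Convert liters to m^3: 1 m^3 = 1000 L
Concentration = mass / volume * 1000
= 11.81 / 2767.2 * 1000
= 0.00426785198 * 1000
= 4.2679 mg/m^3

4.2679 mg/m^3


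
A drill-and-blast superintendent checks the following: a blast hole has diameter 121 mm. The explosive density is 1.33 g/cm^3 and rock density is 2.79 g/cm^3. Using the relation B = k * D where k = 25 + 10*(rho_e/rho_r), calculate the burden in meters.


3.6018 m

First, compute k:
rho_e / rho_r = 1.33 / 2.79 = 0.476702509
k = 25 + 10 * 0.476702509 = 29.76702509
Then, compute burden:
B = k * D / 1000 = 29.76702509 * 121 / 1000
= 3601.810036 / 1000
= 3.6018 m


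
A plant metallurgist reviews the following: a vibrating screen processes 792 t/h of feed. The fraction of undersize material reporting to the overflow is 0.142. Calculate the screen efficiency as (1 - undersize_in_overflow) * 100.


Screen efficiency = (1 - fraction of undersize in overflow) * 100
= (1 - 0.142) * 100
= 0.858 * 100
= 85.8%

85.8%


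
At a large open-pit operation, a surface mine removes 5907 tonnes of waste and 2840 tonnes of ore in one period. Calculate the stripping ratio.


Stripping ratio = waste tonnage / ore tonnage
= 5907 / 2840
= 2.0799

2.0799


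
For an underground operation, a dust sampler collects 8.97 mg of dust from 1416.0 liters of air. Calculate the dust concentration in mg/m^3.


Convert liters to m^3: 1 m^3 = 1000 L
Concentration = mass / volume * 1000
= 8.97 / 1416.0 * 1000
= 0.006334745763 * 1000
= 6.3347 mg/m^3

6.3347 mg/m^3


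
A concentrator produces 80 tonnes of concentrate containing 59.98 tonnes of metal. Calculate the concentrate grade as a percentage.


74.975%

Grade = (metal in concentrate / concentrate mass) * 100
= (59.98 / 80) * 100
= 0.74975 * 100
= 74.975%


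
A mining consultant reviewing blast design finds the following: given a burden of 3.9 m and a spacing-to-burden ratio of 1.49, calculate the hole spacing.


5.811 m

Spacing = burden * ratio
= 3.9 * 1.49
= 5.811 m


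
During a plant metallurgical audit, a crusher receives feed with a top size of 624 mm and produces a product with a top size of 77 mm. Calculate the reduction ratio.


8.1039

Reduction ratio = feed size / product size
= 624 / 77
= 8.1039


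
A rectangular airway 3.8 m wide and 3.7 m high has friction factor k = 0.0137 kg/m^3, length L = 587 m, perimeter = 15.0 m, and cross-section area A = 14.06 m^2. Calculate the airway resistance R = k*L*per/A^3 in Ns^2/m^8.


Compute the numerator:
k * L * per = 0.0137 * 587 * 15.0
= 120.6285
Compute the denominator:
A^3 = 14.06^3 = 2779.431416
Resistance:
R = 120.6285 / 2779.431416
= 0.0434 Ns^2/m^8

0.0434 Ns^2/m^8


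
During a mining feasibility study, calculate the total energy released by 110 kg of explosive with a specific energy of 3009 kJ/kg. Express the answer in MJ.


330.99 MJ

Energy = mass * specific_energy / 1000
= 110 * 3009 / 1000
= 330990 / 1000
= 330.99 MJ


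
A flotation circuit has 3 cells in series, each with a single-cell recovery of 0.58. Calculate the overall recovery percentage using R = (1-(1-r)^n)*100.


92.5912%

Complement of single-cell recovery:
1 - r = 1 - 0.58 = 0.42
Raise to power n:
(1 - r)^3 = 0.42^3 = 0.074088
Overall recovery:
R = (1 - 0.074088) * 100
= 92.5912%


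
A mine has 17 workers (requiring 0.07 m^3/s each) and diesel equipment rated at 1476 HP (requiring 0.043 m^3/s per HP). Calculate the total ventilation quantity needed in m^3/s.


64.658 m^3/s

Airflow for workers:
Q_people = 17 * 0.07 = 1.19 m^3/s
Airflow for diesel equipment:
Q_diesel = 1476 * 0.043 = 63.468 m^3/s
Total ventilation:
Q_total = 1.19 + 63.468
= 64.658 m^3/s


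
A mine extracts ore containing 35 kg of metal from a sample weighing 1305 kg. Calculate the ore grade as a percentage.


2.682%

Ore grade = (metal mass / ore mass) * 100
= (35 / 1305) * 100
= 0.02681992337 * 100
= 2.682%


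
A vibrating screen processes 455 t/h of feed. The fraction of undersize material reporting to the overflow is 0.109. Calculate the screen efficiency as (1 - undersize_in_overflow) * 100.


Screen efficiency = (1 - fraction of undersize in overflow) * 100
= (1 - 0.109) * 100
= 0.891 * 100
= 89.1%

89.1%


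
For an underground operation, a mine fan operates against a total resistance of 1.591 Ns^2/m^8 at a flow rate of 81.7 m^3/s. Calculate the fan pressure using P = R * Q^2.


Compute Q^2:
Q^2 = 81.7^2 = 6674.89
Compute pressure:
P = R * Q^2 = 1.591 * 6674.89
= 10619.75 Pa

10619.75 Pa


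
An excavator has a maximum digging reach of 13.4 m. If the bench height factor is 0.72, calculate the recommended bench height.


9.648 m

Bench height = reach * factor
= 13.4 * 0.72
= 9.648 m


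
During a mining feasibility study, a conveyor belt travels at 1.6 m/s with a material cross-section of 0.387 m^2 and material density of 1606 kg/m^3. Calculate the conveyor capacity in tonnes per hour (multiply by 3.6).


3579.9667 t/h

Volumetric flow = speed * area
= 1.6 * 0.387 = 0.6192 m^3/s
Mass flow = volumetric * density
= 0.6192 * 1606 = 994.4352 kg/s
Convert to t/h: multiply by 3.6
Capacity = 994.4352 * 3.6
= 3579.9667 t/h


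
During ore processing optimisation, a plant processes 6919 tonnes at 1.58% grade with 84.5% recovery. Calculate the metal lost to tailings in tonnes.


16.9446 tonnes

Total metal in feed:
= 6919 * 1.58 / 100 = 109.3202 tonnes
Metal recovered:
= 109.3202 * 84.5 / 100 = 92.375569 tonnes
Metal lost to tailings:
= 109.3202 - 92.375569
= 16.9446 tonnes


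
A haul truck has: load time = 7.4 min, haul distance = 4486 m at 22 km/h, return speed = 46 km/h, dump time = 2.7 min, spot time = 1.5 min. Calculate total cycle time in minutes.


29.6858 min

Convert haul speed to m/min: 22 * 1000/60 = 366.6666667 m/min
Haul time = 4486 / 366.6666667 = 12.23454545 min
Convert return speed to m/min: 46 * 1000/60 = 766.6666667 m/min
Return time = 4486 / 766.6666667 = 5.851304348 min
Total cycle time:
= 7.4 + 12.23454545 + 2.7 + 5.851304348 + 1.5
= 29.6858 min


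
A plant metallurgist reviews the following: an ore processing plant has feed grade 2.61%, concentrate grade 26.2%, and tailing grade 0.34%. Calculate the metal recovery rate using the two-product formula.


Using the two-product formula:
R = 100 * c * (f - t) / (f * (c - t))
Numerator = 100 * 26.2 * (2.61 - 0.34)
= 100 * 26.2 * 2.27
= 5947.4
Denominator = 2.61 * (26.2 - 0.34)
= 2.61 * 25.86
= 67.4946
R = 5947.4 / 67.4946
= 88.1167%

88.1167%


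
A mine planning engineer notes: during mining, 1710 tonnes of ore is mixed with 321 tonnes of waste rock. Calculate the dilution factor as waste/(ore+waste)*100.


15.805%

Total material = ore + waste
= 1710 + 321 = 2031 tonnes
Dilution = waste / total * 100
= 321 / 2031 * 100
= 0.1580502216 * 100
= 15.805%


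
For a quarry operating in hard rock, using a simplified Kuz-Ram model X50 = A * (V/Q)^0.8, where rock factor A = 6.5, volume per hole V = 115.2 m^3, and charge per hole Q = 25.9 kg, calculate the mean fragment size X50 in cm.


Compute V/Q:
V/Q = 115.2 / 25.9 = 4.447876448
Raise to the power 0.8:
(V/Q)^0.8 = 4.447876448^0.8 = 3.300062553
Multiply by A:
X50 = 6.5 * 3.300062553
= 21.4504 cm

21.4504 cm


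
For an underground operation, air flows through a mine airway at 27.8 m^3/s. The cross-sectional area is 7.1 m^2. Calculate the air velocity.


Velocity = flow rate / cross-sectional area
= 27.8 / 7.1
= 3.9155 m/s

3.9155 m/s


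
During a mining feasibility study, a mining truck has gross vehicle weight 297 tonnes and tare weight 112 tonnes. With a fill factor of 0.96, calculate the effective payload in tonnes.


177.6 tonnes

Maximum payload = gross - tare
= 297 - 112 = 185 tonnes
Effective payload = max payload * fill factor
= 185 * 0.96
= 177.6 tonnes


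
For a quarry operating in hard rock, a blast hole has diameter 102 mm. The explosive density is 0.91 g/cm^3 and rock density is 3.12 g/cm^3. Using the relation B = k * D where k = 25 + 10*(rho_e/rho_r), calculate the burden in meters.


First, compute k:
rho_e / rho_r = 0.91 / 3.12 = 0.2916666667
k = 25 + 10 * 0.2916666667 = 27.91666667
Then, compute burden:
B = k * D / 1000 = 27.91666667 * 102 / 1000
= 2847.5 / 1000
= 2.8475 m

2.8475 m


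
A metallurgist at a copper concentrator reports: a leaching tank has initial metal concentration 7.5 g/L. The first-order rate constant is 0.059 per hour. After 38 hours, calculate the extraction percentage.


Compute the exponent:
-k * t = -0.059 * 38 = -2.242
Remaining concentration:
C = 7.5 * exp(-2.242)
= 7.5 * 0.1062458001
= 0.7968435011 g/L
Extracted = 7.5 - 0.7968435011 = 6.703156499 g/L
Extraction % = 6.703156499 / 7.5 * 100
= 89.3754%

89.3754%


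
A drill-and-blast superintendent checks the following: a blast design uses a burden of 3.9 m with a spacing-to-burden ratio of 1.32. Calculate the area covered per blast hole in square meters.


20.0772 m^2

First, find the spacing:
Spacing = burden * ratio = 3.9 * 1.32
= 5.148 m
Then, calculate the area:
Area = burden * spacing = 3.9 * 5.148
= 20.0772 m^2


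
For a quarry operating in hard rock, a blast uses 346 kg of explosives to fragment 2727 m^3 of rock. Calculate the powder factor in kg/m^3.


0.1269 kg/m^3

Powder factor = explosive mass / rock volume
= 346 / 2727
= 0.1269 kg/m^3


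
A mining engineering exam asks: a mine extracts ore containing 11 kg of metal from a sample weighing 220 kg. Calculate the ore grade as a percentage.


5.0%

Ore grade = (metal mass / ore mass) * 100
= (11 / 220) * 100
= 0.05 * 100
= 5.0%


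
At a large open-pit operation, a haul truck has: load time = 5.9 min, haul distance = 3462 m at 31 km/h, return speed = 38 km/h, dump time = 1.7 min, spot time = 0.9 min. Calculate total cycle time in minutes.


Convert haul speed to m/min: 31 * 1000/60 = 516.6666667 m/min
Haul time = 3462 / 516.6666667 = 6.700645161 min
Convert return speed to m/min: 38 * 1000/60 = 633.3333333 m/min
Return time = 3462 / 633.3333333 = 5.466315789 min
Total cycle time:
= 5.9 + 6.700645161 + 1.7 + 5.466315789 + 0.9
= 20.667 min

20.667 min


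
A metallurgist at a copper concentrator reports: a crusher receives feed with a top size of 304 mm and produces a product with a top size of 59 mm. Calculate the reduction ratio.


Reduction ratio = feed size / product size
= 304 / 59
= 5.1525

5.1525


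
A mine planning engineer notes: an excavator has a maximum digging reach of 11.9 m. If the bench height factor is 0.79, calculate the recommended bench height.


Bench height = reach * factor
= 11.9 * 0.79
= 9.401 m

9.401 m


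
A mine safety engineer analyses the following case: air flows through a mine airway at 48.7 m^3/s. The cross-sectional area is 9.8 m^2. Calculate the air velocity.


4.9694 m/s

Velocity = flow rate / cross-sectional area
= 48.7 / 9.8
= 4.9694 m/s


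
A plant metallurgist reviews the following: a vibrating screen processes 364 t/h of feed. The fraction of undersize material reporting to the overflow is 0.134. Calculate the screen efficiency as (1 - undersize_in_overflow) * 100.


86.6%

Screen efficiency = (1 - fraction of undersize in overflow) * 100
= (1 - 0.134) * 100
= 0.866 * 100
= 86.6%


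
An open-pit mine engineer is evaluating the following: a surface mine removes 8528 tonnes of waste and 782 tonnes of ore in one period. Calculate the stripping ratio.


10.9054

Stripping ratio = waste tonnage / ore tonnage
= 8528 / 782
= 10.9054


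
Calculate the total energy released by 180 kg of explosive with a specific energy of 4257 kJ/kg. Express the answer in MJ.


Energy = mass * specific_energy / 1000
= 180 * 4257 / 1000
= 766260 / 1000
= 766.26 MJ

766.26 MJ


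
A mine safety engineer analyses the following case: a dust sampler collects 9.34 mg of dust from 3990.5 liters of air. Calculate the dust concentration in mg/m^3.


Convert liters to m^3: 1 m^3 = 1000 L
Concentration = mass / volume * 1000
= 9.34 / 3990.5 * 1000
= 0.002340558827 * 1000
= 2.3406 mg/m^3

2.3406 mg/m^3


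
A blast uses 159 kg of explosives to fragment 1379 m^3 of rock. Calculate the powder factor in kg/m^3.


0.1153 kg/m^3

Powder factor = explosive mass / rock volume
= 159 / 1379
= 0.1153 kg/m^3


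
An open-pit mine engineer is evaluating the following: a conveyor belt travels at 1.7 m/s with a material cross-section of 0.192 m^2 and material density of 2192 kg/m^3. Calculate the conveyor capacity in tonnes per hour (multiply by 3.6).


2575.6877 t/h

Volumetric flow = speed * area
= 1.7 * 0.192 = 0.3264 m^3/s
Mass flow = volumetric * density
= 0.3264 * 2192 = 715.4688 kg/s
Convert to t/h: multiply by 3.6
Capacity = 715.4688 * 3.6
= 2575.6877 t/h


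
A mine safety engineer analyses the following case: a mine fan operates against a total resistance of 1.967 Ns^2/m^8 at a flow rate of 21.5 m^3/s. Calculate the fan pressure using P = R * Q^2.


Compute Q^2:
Q^2 = 21.5^2 = 462.25
Compute pressure:
P = R * Q^2 = 1.967 * 462.25
= 909.2458 Pa

909.2458 Pa


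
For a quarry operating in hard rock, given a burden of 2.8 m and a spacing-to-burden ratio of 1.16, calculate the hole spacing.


Spacing = burden * ratio
= 2.8 * 1.16
= 3.248 m

3.248 m


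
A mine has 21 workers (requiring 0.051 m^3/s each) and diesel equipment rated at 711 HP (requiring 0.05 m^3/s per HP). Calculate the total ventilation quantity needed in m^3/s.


Airflow for workers:
Q_people = 21 * 0.051 = 1.071 m^3/s
Airflow for diesel equipment:
Q_diesel = 711 * 0.05 = 35.55 m^3/s
Total ventilation:
Q_total = 1.071 + 35.55
= 36.621 m^3/s

36.621 m^3/s


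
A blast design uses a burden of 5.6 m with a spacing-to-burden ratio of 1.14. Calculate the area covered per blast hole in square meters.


35.7504 m^2

First, find the spacing:
Spacing = burden * ratio = 5.6 * 1.14
= 6.384 m
Then, calculate the area:
Area = burden * spacing = 5.6 * 6.384
= 35.7504 m^2


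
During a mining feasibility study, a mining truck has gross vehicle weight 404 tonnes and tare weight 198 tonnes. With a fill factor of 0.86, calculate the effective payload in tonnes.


Maximum payload = gross - tare
= 404 - 198 = 206 tonnes
Effective payload = max payload * fill factor
= 206 * 0.86
= 177.16 tonnes

177.16 tonnes


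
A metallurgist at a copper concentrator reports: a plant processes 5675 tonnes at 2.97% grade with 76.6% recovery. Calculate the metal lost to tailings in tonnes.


39.4401 tonnes

Total metal in feed:
= 5675 * 2.97 / 100 = 168.5475 tonnes
Metal recovered:
= 168.5475 * 76.6 / 100 = 129.107385 tonnes
Metal lost to tailings:
= 168.5475 - 129.107385
= 39.4401 tonnes


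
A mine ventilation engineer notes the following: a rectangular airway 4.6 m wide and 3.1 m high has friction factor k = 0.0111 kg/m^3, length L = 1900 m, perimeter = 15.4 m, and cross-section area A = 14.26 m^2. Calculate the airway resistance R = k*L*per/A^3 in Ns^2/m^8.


Compute the numerator:
k * L * per = 0.0111 * 1900 * 15.4
= 324.786
Compute the denominator:
A^3 = 14.26^3 = 2899.736776
Resistance:
R = 324.786 / 2899.736776
= 0.112 Ns^2/m^8

0.112 Ns^2/m^8


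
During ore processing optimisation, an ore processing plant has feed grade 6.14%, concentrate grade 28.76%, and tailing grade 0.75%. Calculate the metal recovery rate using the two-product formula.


90.1356%

Using the two-product formula:
R = 100 * c * (f - t) / (f * (c - t))
Numerator = 100 * 28.76 * (6.14 - 0.75)
= 100 * 28.76 * 5.39
= 15501.64
Denominator = 6.14 * (28.76 - 0.75)
= 6.14 * 28.01
= 171.9814
R = 15501.64 / 171.9814
= 90.1356%


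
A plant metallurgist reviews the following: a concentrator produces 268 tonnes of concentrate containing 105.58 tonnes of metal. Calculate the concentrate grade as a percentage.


Grade = (metal in concentrate / concentrate mass) * 100
= (105.58 / 268) * 100
= 0.3939552239 * 100
= 39.3955%

39.3955%


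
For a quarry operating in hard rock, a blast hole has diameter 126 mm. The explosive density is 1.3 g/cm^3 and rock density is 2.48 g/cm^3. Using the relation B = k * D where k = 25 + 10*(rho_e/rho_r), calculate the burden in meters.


First, compute k:
rho_e / rho_r = 1.3 / 2.48 = 0.5241935484
k = 25 + 10 * 0.5241935484 = 30.24193548
Then, compute burden:
B = k * D / 1000 = 30.24193548 * 126 / 1000
= 3810.483871 / 1000
= 3.8105 m

3.8105 m


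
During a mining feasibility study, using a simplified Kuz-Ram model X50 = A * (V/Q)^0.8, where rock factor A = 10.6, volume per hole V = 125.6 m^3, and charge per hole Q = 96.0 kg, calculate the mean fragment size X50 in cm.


Compute V/Q:
V/Q = 125.6 / 96.0 = 1.308333333
Raise to the power 0.8:
(V/Q)^0.8 = 1.308333333^0.8 = 1.239865927
Multiply by A:
X50 = 10.6 * 1.239865927
= 13.1426 cm

13.1426 cm


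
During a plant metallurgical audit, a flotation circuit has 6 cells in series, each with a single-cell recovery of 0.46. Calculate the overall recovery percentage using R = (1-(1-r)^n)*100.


Complement of single-cell recovery:
1 - r = 1 - 0.46 = 0.54
Raise to power n:
(1 - r)^6 = 0.54^6 = 0.0247949113
Overall recovery:
R = (1 - 0.0247949113) * 100
= 97.5205%

97.5205%


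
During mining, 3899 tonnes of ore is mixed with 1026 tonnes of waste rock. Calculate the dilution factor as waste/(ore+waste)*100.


Total material = ore + waste
= 3899 + 1026 = 4925 tonnes
Dilution = waste / total * 100
= 1026 / 4925 * 100
= 0.2083248731 * 100
= 20.8325%

20.8325%


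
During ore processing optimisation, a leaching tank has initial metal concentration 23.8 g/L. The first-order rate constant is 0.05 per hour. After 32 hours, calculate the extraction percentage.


79.8103%

Compute the exponent:
-k * t = -0.05 * 32 = -1.6
Remaining concentration:
C = 23.8 * exp(-1.6)
= 23.8 * 0.201896518
= 4.805137128 g/L
Extracted = 23.8 - 4.805137128 = 18.99486287 g/L
Extraction % = 18.99486287 / 23.8 * 100
= 79.8103%


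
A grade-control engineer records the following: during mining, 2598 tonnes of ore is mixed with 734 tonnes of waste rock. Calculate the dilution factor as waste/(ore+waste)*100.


Total material = ore + waste
= 2598 + 734 = 3332 tonnes
Dilution = waste / total * 100
= 734 / 3332 * 100
= 0.2202881152 * 100
= 22.0288%

22.0288%


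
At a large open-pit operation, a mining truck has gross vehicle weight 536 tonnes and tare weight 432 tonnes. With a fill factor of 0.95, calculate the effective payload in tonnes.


Maximum payload = gross - tare
= 536 - 432 = 104 tonnes
Effective payload = max payload * fill factor
= 104 * 0.95
= 98.8 tonnes

98.8 tonnes


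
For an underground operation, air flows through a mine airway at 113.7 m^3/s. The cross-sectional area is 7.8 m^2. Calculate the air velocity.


Velocity = flow rate / cross-sectional area
= 113.7 / 7.8
= 14.5769 m/s

14.5769 m/s


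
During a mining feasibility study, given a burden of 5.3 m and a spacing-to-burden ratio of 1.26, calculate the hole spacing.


6.678 m

Spacing = burden * ratio
= 5.3 * 1.26
= 6.678 m


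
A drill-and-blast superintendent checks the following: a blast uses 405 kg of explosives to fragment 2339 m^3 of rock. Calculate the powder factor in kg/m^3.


Powder factor = explosive mass / rock volume
= 405 / 2339
= 0.1732 kg/m^3

0.1732 kg/m^3


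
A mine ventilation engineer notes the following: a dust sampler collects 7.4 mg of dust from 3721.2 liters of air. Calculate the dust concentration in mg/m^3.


Convert liters to m^3: 1 m^3 = 1000 L
Concentration = mass / volume * 1000
= 7.4 / 3721.2 * 1000
= 0.001988605826 * 1000
= 1.9886 mg/m^3

1.9886 mg/m^3


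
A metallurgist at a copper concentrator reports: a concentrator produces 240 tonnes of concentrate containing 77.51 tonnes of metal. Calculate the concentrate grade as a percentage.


32.2958%

Grade = (metal in concentrate / concentrate mass) * 100
= (77.51 / 240) * 100
= 0.3229583333 * 100
= 32.2958%


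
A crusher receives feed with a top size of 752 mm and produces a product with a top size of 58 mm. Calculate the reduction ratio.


Reduction ratio = feed size / product size
= 752 / 58
= 12.9655

12.9655


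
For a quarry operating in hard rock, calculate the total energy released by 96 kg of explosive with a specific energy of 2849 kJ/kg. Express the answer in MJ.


Energy = mass * specific_energy / 1000
= 96 * 2849 / 1000
= 273504 / 1000
= 273.504 MJ

273.504 MJ


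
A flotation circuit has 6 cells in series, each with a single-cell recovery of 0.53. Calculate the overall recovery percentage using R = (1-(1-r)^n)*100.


Complement of single-cell recovery:
1 - r = 1 - 0.53 = 0.47
Raise to power n:
(1 - r)^6 = 0.47^6 = 0.01077921533
Overall recovery:
R = (1 - 0.01077921533) * 100
= 98.9221%

98.9221%


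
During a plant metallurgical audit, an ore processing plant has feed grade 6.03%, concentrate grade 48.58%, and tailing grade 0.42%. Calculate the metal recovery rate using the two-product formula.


93.8462%

Using the two-product formula:
R = 100 * c * (f - t) / (f * (c - t))
Numerator = 100 * 48.58 * (6.03 - 0.42)
= 100 * 48.58 * 5.61
= 27253.38
Denominator = 6.03 * (48.58 - 0.42)
= 6.03 * 48.16
= 290.4048
R = 27253.38 / 290.4048
= 93.8462%


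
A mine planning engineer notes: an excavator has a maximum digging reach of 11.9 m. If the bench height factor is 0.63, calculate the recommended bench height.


7.497 m

Bench height = reach * factor
= 11.9 * 0.63
= 7.497 m


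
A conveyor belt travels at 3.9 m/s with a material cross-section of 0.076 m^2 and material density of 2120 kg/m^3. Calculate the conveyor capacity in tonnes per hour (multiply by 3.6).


Volumetric flow = speed * area
= 3.9 * 0.076 = 0.2964 m^3/s
Mass flow = volumetric * density
= 0.2964 * 2120 = 628.368 kg/s
Convert to t/h: multiply by 3.6
Capacity = 628.368 * 3.6
= 2262.1248 t/h

2262.1248 t/h


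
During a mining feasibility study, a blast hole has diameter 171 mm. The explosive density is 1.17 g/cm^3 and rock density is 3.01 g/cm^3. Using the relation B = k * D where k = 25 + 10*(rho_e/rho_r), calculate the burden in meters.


4.9397 m

First, compute k:
rho_e / rho_r = 1.17 / 3.01 = 0.3887043189
k = 25 + 10 * 0.3887043189 = 28.88704319
Then, compute burden:
B = k * D / 1000 = 28.88704319 * 171 / 1000
= 4939.684385 / 1000
= 4.9397 m


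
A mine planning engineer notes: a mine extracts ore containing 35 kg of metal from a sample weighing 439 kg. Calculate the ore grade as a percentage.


Ore grade = (metal mass / ore mass) * 100
= (35 / 439) * 100
= 0.07972665148 * 100
= 7.9727%

7.9727%


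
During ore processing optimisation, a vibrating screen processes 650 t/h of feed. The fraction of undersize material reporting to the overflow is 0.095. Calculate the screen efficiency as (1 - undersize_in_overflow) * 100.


Screen efficiency = (1 - fraction of undersize in overflow) * 100
= (1 - 0.095) * 100
= 0.905 * 100
= 90.5%

90.5%


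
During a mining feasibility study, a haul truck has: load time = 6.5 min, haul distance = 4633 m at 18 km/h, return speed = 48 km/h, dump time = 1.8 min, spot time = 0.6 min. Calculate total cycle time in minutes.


Convert haul speed to m/min: 18 * 1000/60 = 300 m/min
Haul time = 4633 / 300 = 15.44333333 min
Convert return speed to m/min: 48 * 1000/60 = 800 m/min
Return time = 4633 / 800 = 5.79125 min
Total cycle time:
= 6.5 + 15.44333333 + 1.8 + 5.79125 + 0.6
= 30.1346 min

30.1346 min


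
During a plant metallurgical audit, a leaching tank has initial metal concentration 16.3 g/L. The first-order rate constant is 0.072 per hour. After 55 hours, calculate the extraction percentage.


98.0937%

Compute the exponent:
-k * t = -0.072 * 55 = -3.96
Remaining concentration:
C = 16.3 * exp(-3.96)
= 16.3 * 0.01906311429
= 0.310728763 g/L
Extracted = 16.3 - 0.310728763 = 15.98927124 g/L
Extraction % = 15.98927124 / 16.3 * 100
= 98.0937%


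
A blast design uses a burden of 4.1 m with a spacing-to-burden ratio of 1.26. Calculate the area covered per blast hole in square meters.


21.1806 m^2

First, find the spacing:
Spacing = burden * ratio = 4.1 * 1.26
= 5.166 m
Then, calculate the area:
Area = burden * spacing = 4.1 * 5.166
= 21.1806 m^2


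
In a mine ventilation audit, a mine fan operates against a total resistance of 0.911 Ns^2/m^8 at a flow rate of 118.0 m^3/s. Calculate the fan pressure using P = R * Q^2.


12684.764 Pa

Compute Q^2:
Q^2 = 118.0^2 = 13924.0
Compute pressure:
P = R * Q^2 = 0.911 * 13924.0
= 12684.764 Pa


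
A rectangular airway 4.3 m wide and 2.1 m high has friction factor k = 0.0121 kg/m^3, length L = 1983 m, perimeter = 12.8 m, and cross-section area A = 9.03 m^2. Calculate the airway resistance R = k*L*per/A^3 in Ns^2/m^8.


Compute the numerator:
k * L * per = 0.0121 * 1983 * 12.8
= 307.12704
Compute the denominator:
A^3 = 9.03^3 = 736.314327
Resistance:
R = 307.12704 / 736.314327
= 0.4171 Ns^2/m^8

0.4171 Ns^2/m^8


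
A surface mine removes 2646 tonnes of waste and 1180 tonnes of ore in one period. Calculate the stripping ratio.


2.2424

Stripping ratio = waste tonnage / ore tonnage
= 2646 / 1180
= 2.2424


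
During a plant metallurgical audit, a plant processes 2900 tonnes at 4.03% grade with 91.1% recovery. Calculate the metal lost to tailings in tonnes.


10.4014 tonnes

Total metal in feed:
= 2900 * 4.03 / 100 = 116.87 tonnes
Metal recovered:
= 116.87 * 91.1 / 100 = 106.46857 tonnes
Metal lost to tailings:
= 116.87 - 106.46857
= 10.4014 tonnes


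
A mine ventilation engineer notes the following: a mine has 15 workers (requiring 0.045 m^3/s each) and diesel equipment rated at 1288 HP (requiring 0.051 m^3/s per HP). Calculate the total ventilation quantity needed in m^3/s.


66.363 m^3/s

Airflow for workers:
Q_people = 15 * 0.045 = 0.675 m^3/s
Airflow for diesel equipment:
Q_diesel = 1288 * 0.051 = 65.688 m^3/s
Total ventilation:
Q_total = 0.675 + 65.688
= 66.363 m^3/s


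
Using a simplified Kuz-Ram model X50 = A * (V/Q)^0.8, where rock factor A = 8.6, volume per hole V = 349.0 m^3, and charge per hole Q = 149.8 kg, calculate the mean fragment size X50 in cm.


16.918 cm

Compute V/Q:
V/Q = 349.0 / 149.8 = 2.329773031
Raise to the power 0.8:
(V/Q)^0.8 = 2.329773031^0.8 = 1.967210759
Multiply by A:
X50 = 8.6 * 1.967210759
= 16.918 cm


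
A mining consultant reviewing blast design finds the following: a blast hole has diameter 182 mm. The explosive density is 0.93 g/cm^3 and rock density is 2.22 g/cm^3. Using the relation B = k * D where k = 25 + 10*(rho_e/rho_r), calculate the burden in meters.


First, compute k:
rho_e / rho_r = 0.93 / 2.22 = 0.4189189189
k = 25 + 10 * 0.4189189189 = 29.18918919
Then, compute burden:
B = k * D / 1000 = 29.18918919 * 182 / 1000
= 5312.432432 / 1000
= 5.3124 m

5.3124 m


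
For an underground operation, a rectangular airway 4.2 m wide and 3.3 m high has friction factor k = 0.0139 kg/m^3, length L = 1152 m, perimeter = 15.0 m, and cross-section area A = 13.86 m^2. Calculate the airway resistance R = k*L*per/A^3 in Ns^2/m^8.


Compute the numerator:
k * L * per = 0.0139 * 1152 * 15.0
= 240.192
Compute the denominator:
A^3 = 13.86^3 = 2662.500456
Resistance:
R = 240.192 / 2662.500456
= 0.0902 Ns^2/m^8

0.0902 Ns^2/m^8


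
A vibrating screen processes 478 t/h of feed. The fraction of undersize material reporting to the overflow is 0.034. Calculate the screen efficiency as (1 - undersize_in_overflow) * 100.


96.6%

Screen efficiency = (1 - fraction of undersize in overflow) * 100
= (1 - 0.034) * 100
= 0.966 * 100
= 96.6%
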